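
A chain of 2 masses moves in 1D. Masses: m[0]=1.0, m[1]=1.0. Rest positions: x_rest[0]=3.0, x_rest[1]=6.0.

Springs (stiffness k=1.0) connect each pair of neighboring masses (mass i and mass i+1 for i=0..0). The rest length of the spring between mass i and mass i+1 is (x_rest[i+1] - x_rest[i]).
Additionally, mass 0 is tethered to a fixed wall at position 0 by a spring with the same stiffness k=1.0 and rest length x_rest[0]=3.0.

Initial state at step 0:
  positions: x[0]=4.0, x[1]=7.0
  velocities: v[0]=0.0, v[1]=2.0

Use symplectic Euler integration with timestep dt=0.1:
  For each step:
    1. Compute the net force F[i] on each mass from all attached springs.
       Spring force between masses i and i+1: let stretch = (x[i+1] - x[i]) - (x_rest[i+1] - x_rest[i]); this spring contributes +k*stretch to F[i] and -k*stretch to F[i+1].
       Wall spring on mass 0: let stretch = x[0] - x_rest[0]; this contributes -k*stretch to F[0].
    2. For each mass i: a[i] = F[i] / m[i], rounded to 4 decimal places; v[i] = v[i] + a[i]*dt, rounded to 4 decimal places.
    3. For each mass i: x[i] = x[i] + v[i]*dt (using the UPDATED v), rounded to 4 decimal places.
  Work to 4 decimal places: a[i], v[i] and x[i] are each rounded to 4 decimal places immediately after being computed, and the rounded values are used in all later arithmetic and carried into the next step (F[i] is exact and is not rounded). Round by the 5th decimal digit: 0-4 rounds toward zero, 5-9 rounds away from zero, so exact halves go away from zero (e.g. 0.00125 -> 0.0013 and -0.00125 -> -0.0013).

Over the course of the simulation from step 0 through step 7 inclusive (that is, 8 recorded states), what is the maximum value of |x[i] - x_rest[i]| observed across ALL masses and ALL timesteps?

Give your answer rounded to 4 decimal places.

Step 0: x=[4.0000 7.0000] v=[0.0000 2.0000]
Step 1: x=[3.9900 7.2000] v=[-0.1000 2.0000]
Step 2: x=[3.9722 7.3979] v=[-0.1780 1.9790]
Step 3: x=[3.9489 7.5915] v=[-0.2327 1.9364]
Step 4: x=[3.9226 7.7787] v=[-0.2633 1.8721]
Step 5: x=[3.8956 7.9574] v=[-0.2700 1.7865]
Step 6: x=[3.8703 8.1254] v=[-0.2534 1.6803]
Step 7: x=[3.8488 8.2809] v=[-0.2149 1.5548]
Max displacement = 2.2809

Answer: 2.2809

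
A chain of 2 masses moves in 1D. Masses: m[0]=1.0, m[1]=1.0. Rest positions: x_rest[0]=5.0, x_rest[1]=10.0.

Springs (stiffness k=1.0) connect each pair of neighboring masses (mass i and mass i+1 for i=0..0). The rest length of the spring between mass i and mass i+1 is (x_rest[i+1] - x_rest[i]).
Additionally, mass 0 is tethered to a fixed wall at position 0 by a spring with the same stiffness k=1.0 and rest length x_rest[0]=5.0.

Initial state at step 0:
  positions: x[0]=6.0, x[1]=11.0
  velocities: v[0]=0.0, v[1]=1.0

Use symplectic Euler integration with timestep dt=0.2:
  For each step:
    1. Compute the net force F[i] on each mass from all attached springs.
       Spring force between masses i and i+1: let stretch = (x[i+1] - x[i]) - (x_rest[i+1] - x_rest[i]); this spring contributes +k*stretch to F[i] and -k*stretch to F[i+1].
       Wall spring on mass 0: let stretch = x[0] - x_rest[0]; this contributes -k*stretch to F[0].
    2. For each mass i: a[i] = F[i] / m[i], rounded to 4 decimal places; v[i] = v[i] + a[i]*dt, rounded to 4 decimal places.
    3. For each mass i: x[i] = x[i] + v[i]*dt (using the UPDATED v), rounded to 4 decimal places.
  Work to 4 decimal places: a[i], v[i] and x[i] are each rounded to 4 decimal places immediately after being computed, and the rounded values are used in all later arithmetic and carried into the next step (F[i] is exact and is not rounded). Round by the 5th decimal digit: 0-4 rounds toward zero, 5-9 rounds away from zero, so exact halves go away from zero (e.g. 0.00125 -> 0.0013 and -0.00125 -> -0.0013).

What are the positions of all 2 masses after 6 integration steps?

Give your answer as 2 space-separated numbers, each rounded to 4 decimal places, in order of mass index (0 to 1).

Answer: 5.5884 11.8568

Derivation:
Step 0: x=[6.0000 11.0000] v=[0.0000 1.0000]
Step 1: x=[5.9600 11.2000] v=[-0.2000 1.0000]
Step 2: x=[5.8912 11.3904] v=[-0.3440 0.9520]
Step 3: x=[5.8067 11.5608] v=[-0.4224 0.8522]
Step 4: x=[5.7201 11.7011] v=[-0.4329 0.7014]
Step 5: x=[5.6440 11.8021] v=[-0.3807 0.5052]
Step 6: x=[5.5884 11.8568] v=[-0.2779 0.2736]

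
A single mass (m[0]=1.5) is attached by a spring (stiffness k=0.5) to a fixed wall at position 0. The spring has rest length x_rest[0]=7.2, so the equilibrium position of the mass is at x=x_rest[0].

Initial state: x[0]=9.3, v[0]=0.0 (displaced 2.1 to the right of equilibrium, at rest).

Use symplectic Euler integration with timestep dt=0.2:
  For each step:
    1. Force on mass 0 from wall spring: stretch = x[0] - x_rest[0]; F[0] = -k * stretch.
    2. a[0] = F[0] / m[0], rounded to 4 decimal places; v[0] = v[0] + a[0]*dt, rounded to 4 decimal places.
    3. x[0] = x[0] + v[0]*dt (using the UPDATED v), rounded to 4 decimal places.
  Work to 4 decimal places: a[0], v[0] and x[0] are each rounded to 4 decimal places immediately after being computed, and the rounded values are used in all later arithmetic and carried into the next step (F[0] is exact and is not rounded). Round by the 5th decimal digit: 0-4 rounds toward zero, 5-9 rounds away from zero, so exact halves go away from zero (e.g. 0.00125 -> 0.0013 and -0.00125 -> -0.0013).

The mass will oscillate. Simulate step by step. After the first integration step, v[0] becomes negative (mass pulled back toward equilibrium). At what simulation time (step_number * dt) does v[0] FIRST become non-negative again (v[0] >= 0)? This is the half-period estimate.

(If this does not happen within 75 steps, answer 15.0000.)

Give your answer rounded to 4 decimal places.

Answer: 5.6000

Derivation:
Step 0: x=[9.3000] v=[0.0000]
Step 1: x=[9.2720] v=[-0.1400]
Step 2: x=[9.2164] v=[-0.2781]
Step 3: x=[9.1339] v=[-0.4125]
Step 4: x=[9.0256] v=[-0.5414]
Step 5: x=[8.8930] v=[-0.6631]
Step 6: x=[8.7378] v=[-0.7760]
Step 7: x=[8.5621] v=[-0.8785]
Step 8: x=[8.3682] v=[-0.9693]
Step 9: x=[8.1588] v=[-1.0472]
Step 10: x=[7.9366] v=[-1.1111]
Step 11: x=[7.7046] v=[-1.1602]
Step 12: x=[7.4658] v=[-1.1938]
Step 13: x=[7.2235] v=[-1.2115]
Step 14: x=[6.9809] v=[-1.2131]
Step 15: x=[6.7412] v=[-1.1985]
Step 16: x=[6.5076] v=[-1.1679]
Step 17: x=[6.2833] v=[-1.1217]
Step 18: x=[6.0712] v=[-1.0606]
Step 19: x=[5.8741] v=[-0.9853]
Step 20: x=[5.6947] v=[-0.8969]
Step 21: x=[5.5354] v=[-0.7965]
Step 22: x=[5.3983] v=[-0.6855]
Step 23: x=[5.2852] v=[-0.5654]
Step 24: x=[5.1977] v=[-0.4377]
Step 25: x=[5.1369] v=[-0.3042]
Step 26: x=[5.1036] v=[-0.1667]
Step 27: x=[5.0982] v=[-0.0269]
Step 28: x=[5.1208] v=[0.1132]
First v>=0 after going negative at step 28, time=5.6000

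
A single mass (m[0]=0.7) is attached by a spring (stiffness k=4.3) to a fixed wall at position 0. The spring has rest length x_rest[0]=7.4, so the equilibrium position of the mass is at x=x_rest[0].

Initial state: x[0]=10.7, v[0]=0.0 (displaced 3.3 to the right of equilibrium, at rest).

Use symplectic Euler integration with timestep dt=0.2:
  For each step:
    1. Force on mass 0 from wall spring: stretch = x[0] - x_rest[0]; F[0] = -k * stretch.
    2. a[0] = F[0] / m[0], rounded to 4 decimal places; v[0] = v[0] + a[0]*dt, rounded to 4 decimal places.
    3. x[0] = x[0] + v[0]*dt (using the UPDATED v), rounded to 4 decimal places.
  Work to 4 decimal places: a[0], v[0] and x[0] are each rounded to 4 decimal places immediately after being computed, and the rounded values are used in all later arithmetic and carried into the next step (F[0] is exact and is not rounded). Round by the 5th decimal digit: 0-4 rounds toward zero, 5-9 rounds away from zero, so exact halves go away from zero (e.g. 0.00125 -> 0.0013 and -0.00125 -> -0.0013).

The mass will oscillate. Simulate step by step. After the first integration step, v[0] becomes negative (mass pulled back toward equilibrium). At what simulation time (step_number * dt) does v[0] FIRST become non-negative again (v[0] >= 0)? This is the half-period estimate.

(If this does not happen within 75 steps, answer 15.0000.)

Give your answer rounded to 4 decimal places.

Step 0: x=[10.7000] v=[0.0000]
Step 1: x=[9.8891] v=[-4.0543]
Step 2: x=[8.4666] v=[-7.1123]
Step 3: x=[6.7821] v=[-8.4227]
Step 4: x=[5.2494] v=[-7.6636]
Step 5: x=[4.2451] v=[-5.0214]
Step 6: x=[4.0160] v=[-1.1454]
Step 7: x=[4.6184] v=[3.0121]
First v>=0 after going negative at step 7, time=1.4000

Answer: 1.4000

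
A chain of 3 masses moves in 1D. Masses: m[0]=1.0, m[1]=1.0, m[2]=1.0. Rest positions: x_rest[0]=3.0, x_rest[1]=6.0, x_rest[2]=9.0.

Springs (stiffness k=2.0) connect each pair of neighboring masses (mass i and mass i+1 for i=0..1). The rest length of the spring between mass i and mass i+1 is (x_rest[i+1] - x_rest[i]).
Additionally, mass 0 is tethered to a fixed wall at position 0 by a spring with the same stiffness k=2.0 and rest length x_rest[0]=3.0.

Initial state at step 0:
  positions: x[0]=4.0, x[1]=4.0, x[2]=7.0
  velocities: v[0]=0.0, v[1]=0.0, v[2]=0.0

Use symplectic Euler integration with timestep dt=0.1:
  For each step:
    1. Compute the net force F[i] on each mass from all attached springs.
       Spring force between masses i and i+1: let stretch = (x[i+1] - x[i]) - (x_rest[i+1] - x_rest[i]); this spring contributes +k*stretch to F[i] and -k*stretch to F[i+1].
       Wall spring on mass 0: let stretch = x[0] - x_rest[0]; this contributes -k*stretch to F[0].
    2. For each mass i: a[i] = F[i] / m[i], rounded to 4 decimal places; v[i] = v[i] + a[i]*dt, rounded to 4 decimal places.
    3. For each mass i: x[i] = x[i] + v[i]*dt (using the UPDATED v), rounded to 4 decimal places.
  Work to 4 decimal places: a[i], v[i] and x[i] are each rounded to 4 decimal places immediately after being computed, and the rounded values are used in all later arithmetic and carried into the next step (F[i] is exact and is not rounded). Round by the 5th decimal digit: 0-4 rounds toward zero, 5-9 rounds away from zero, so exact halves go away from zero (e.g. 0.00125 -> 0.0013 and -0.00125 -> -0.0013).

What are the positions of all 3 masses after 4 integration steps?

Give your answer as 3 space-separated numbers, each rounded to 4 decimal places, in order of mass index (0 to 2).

Step 0: x=[4.0000 4.0000 7.0000] v=[0.0000 0.0000 0.0000]
Step 1: x=[3.9200 4.0600 7.0000] v=[-0.8000 0.6000 0.0000]
Step 2: x=[3.7644 4.1760 7.0012] v=[-1.5560 1.1600 0.0120]
Step 3: x=[3.5417 4.3403 7.0059] v=[-2.2266 1.6427 0.0470]
Step 4: x=[3.2642 4.5419 7.0173] v=[-2.7752 2.0161 0.1139]

Answer: 3.2642 4.5419 7.0173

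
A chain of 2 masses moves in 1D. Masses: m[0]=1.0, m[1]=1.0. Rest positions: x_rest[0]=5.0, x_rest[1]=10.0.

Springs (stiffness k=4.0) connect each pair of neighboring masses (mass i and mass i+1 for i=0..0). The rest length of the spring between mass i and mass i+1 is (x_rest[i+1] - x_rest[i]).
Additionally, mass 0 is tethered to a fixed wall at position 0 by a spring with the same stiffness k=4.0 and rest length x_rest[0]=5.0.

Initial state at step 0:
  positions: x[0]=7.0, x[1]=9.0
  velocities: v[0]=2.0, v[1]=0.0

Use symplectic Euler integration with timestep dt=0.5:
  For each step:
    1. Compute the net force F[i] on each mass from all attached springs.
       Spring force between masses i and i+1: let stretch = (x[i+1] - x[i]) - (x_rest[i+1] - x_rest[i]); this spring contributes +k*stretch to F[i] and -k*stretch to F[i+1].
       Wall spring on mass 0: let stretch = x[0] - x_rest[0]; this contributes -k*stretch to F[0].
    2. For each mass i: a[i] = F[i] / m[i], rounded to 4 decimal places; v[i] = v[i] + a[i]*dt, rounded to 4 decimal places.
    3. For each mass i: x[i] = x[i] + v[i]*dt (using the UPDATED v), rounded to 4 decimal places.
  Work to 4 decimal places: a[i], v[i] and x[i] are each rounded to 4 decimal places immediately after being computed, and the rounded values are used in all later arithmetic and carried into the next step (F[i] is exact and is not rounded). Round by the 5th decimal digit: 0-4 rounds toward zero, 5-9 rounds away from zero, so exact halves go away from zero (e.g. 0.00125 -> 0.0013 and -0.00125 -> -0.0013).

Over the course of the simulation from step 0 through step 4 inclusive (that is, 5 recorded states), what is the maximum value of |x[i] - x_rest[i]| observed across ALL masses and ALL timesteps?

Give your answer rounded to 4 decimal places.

Step 0: x=[7.0000 9.0000] v=[2.0000 0.0000]
Step 1: x=[3.0000 12.0000] v=[-8.0000 6.0000]
Step 2: x=[5.0000 11.0000] v=[4.0000 -2.0000]
Step 3: x=[8.0000 9.0000] v=[6.0000 -4.0000]
Step 4: x=[4.0000 11.0000] v=[-8.0000 4.0000]
Max displacement = 3.0000

Answer: 3.0000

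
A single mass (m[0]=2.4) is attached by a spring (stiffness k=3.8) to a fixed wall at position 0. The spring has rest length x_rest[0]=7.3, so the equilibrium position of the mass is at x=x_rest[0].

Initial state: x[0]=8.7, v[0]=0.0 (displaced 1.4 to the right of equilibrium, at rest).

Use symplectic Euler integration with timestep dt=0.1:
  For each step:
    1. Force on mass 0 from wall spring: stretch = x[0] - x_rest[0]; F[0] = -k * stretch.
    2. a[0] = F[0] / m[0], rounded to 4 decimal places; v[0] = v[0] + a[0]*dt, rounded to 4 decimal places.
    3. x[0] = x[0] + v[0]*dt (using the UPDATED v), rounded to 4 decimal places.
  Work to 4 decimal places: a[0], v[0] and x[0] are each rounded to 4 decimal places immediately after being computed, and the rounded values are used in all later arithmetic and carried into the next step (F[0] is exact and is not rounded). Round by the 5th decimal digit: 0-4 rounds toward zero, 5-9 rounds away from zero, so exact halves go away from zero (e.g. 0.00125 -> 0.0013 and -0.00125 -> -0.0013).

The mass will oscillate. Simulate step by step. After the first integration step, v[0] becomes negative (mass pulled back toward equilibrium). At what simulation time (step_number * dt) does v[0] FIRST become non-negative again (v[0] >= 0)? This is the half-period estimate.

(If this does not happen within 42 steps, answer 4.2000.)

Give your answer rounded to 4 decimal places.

Step 0: x=[8.7000] v=[0.0000]
Step 1: x=[8.6778] v=[-0.2217]
Step 2: x=[8.6338] v=[-0.4399]
Step 3: x=[8.5687] v=[-0.6511]
Step 4: x=[8.4835] v=[-0.8520]
Step 5: x=[8.3796] v=[-1.0394]
Step 6: x=[8.2586] v=[-1.2103]
Step 7: x=[8.1224] v=[-1.3621]
Step 8: x=[7.9732] v=[-1.4923]
Step 9: x=[7.8133] v=[-1.5989]
Step 10: x=[7.6453] v=[-1.6802]
Step 11: x=[7.4718] v=[-1.7349]
Step 12: x=[7.2956] v=[-1.7621]
Step 13: x=[7.1195] v=[-1.7614]
Step 14: x=[6.9462] v=[-1.7328]
Step 15: x=[6.7785] v=[-1.6768]
Step 16: x=[6.6191] v=[-1.5942]
Step 17: x=[6.4705] v=[-1.4864]
Step 18: x=[6.3350] v=[-1.3551]
Step 19: x=[6.2148] v=[-1.2023]
Step 20: x=[6.1118] v=[-1.0305]
Step 21: x=[6.0276] v=[-0.8424]
Step 22: x=[5.9635] v=[-0.6409]
Step 23: x=[5.9206] v=[-0.4293]
Step 24: x=[5.8995] v=[-0.2109]
Step 25: x=[5.9006] v=[0.0109]
First v>=0 after going negative at step 25, time=2.5000

Answer: 2.5000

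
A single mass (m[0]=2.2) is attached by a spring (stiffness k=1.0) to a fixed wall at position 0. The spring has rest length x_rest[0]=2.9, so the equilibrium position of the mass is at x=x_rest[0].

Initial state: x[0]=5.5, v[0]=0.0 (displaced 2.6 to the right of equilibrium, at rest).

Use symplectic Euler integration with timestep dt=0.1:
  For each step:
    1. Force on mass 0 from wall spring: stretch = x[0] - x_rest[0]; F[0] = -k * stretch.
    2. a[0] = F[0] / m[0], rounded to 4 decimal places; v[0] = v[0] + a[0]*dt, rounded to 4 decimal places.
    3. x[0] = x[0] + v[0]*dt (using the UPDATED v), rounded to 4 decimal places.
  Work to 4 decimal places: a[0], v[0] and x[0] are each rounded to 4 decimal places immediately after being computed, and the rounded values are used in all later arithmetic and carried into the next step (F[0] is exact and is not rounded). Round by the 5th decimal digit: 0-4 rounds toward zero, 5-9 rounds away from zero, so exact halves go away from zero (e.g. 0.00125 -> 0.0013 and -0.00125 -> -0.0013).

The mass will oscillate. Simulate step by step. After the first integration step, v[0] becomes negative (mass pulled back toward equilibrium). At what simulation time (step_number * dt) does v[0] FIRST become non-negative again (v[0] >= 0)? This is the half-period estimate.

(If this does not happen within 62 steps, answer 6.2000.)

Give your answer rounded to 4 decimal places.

Answer: 4.7000

Derivation:
Step 0: x=[5.5000] v=[0.0000]
Step 1: x=[5.4882] v=[-0.1182]
Step 2: x=[5.4646] v=[-0.2359]
Step 3: x=[5.4294] v=[-0.3525]
Step 4: x=[5.3827] v=[-0.4675]
Step 5: x=[5.3247] v=[-0.5804]
Step 6: x=[5.2556] v=[-0.6906]
Step 7: x=[5.1758] v=[-0.7977]
Step 8: x=[5.0857] v=[-0.9012]
Step 9: x=[4.9856] v=[-1.0006]
Step 10: x=[4.8761] v=[-1.0954]
Step 11: x=[4.7576] v=[-1.1852]
Step 12: x=[4.6306] v=[-1.2696]
Step 13: x=[4.4958] v=[-1.3483]
Step 14: x=[4.3537] v=[-1.4208]
Step 15: x=[4.2050] v=[-1.4869]
Step 16: x=[4.0504] v=[-1.5462]
Step 17: x=[3.8906] v=[-1.5985]
Step 18: x=[3.7263] v=[-1.6435]
Step 19: x=[3.5582] v=[-1.6811]
Step 20: x=[3.3871] v=[-1.7110]
Step 21: x=[3.2138] v=[-1.7331]
Step 22: x=[3.0391] v=[-1.7474]
Step 23: x=[2.8637] v=[-1.7537]
Step 24: x=[2.6885] v=[-1.7521]
Step 25: x=[2.5143] v=[-1.7425]
Step 26: x=[2.3418] v=[-1.7250]
Step 27: x=[2.1718] v=[-1.6996]
Step 28: x=[2.0052] v=[-1.6665]
Step 29: x=[1.8426] v=[-1.6258]
Step 30: x=[1.6848] v=[-1.5777]
Step 31: x=[1.5326] v=[-1.5225]
Step 32: x=[1.3866] v=[-1.4604]
Step 33: x=[1.2474] v=[-1.3916]
Step 34: x=[1.1158] v=[-1.3165]
Step 35: x=[0.9923] v=[-1.2354]
Step 36: x=[0.8774] v=[-1.1487]
Step 37: x=[0.7717] v=[-1.0568]
Step 38: x=[0.6757] v=[-0.9601]
Step 39: x=[0.5898] v=[-0.8590]
Step 40: x=[0.5144] v=[-0.7540]
Step 41: x=[0.4498] v=[-0.6456]
Step 42: x=[0.3964] v=[-0.5342]
Step 43: x=[0.3544] v=[-0.4204]
Step 44: x=[0.3239] v=[-0.3047]
Step 45: x=[0.3051] v=[-0.1876]
Step 46: x=[0.2981] v=[-0.0697]
Step 47: x=[0.3030] v=[0.0486]
First v>=0 after going negative at step 47, time=4.7000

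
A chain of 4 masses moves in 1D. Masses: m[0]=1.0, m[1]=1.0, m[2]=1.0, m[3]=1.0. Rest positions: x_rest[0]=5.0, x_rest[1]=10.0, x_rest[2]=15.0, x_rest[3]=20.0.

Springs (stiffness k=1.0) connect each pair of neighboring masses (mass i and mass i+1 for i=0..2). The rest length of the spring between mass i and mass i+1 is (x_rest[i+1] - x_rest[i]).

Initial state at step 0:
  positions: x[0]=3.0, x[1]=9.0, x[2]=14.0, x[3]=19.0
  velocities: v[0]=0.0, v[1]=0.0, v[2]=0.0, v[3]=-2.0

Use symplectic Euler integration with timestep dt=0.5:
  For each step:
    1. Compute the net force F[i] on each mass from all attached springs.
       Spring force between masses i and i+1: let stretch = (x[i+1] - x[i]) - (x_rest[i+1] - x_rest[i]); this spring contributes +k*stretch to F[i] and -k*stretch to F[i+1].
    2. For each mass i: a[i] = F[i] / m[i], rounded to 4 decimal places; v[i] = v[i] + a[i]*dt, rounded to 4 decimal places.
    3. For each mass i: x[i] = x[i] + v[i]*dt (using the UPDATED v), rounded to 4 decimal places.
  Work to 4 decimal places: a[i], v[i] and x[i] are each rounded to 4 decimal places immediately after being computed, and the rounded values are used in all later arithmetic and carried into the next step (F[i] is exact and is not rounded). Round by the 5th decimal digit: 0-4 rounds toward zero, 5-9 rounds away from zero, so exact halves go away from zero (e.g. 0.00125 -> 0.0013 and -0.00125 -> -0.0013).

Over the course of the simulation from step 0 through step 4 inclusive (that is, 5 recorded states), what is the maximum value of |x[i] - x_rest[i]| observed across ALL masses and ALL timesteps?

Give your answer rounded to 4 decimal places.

Step 0: x=[3.0000 9.0000 14.0000 19.0000] v=[0.0000 0.0000 0.0000 -2.0000]
Step 1: x=[3.2500 8.7500 14.0000 18.0000] v=[0.5000 -0.5000 0.0000 -2.0000]
Step 2: x=[3.6250 8.4375 13.6875 17.2500] v=[0.7500 -0.6250 -0.6250 -1.5000]
Step 3: x=[3.9532 8.2344 12.9531 16.8594] v=[0.6563 -0.4063 -1.4688 -0.7813]
Step 4: x=[4.1017 8.1406 12.0156 16.7422] v=[0.2969 -0.1876 -1.8750 -0.2345]
Max displacement = 3.2578

Answer: 3.2578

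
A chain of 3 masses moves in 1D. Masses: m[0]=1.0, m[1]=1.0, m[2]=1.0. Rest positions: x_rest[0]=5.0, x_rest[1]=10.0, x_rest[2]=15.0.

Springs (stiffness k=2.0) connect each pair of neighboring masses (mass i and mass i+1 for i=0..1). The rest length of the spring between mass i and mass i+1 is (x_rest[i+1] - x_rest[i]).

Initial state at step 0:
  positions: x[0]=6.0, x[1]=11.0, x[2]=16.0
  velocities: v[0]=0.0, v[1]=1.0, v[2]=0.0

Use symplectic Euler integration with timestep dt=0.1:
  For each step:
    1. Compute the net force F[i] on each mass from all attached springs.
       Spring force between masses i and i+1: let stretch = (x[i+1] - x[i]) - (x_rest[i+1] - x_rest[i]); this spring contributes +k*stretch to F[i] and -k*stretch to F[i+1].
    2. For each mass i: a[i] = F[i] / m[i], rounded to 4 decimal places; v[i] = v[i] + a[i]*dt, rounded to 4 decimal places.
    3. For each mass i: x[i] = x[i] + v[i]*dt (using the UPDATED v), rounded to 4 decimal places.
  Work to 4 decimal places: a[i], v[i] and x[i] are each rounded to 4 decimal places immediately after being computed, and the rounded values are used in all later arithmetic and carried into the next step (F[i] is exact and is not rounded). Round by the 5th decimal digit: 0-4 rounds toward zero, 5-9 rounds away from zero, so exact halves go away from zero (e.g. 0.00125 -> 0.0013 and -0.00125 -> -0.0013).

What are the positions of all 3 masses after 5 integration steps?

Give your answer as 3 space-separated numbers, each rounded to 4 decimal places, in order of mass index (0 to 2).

Step 0: x=[6.0000 11.0000 16.0000] v=[0.0000 1.0000 0.0000]
Step 1: x=[6.0000 11.1000 16.0000] v=[0.0000 1.0000 0.0000]
Step 2: x=[6.0020 11.1960 16.0020] v=[0.0200 0.9600 0.0200]
Step 3: x=[6.0079 11.2842 16.0079] v=[0.0588 0.8824 0.0588]
Step 4: x=[6.0193 11.3614 16.0193] v=[0.1141 0.7719 0.1141]
Step 5: x=[6.0376 11.4249 16.0376] v=[0.1825 0.6351 0.1825]

Answer: 6.0376 11.4249 16.0376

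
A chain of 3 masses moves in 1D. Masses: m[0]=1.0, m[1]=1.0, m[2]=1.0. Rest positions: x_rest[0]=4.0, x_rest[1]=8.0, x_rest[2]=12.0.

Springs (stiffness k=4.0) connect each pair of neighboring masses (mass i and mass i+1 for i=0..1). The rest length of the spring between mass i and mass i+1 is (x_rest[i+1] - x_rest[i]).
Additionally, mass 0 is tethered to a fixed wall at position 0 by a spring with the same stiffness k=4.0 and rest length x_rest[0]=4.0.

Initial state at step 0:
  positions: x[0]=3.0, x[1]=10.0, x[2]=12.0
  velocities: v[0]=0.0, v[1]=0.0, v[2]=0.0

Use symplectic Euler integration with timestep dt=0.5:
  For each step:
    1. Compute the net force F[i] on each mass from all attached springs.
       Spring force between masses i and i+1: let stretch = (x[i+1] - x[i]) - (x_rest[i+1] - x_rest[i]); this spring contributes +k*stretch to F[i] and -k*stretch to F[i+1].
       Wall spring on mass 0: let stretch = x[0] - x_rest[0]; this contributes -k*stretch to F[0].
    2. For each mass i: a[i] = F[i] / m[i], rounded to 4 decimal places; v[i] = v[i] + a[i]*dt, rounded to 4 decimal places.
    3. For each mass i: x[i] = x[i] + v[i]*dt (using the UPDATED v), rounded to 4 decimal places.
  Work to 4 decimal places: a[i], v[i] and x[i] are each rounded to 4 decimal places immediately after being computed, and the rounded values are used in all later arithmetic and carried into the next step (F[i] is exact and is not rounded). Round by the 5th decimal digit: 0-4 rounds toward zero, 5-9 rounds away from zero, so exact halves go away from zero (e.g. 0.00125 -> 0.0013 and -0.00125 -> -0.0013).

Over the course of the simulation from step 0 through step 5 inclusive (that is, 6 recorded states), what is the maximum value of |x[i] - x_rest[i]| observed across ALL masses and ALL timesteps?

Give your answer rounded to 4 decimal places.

Step 0: x=[3.0000 10.0000 12.0000] v=[0.0000 0.0000 0.0000]
Step 1: x=[7.0000 5.0000 14.0000] v=[8.0000 -10.0000 4.0000]
Step 2: x=[2.0000 11.0000 11.0000] v=[-10.0000 12.0000 -6.0000]
Step 3: x=[4.0000 8.0000 12.0000] v=[4.0000 -6.0000 2.0000]
Step 4: x=[6.0000 5.0000 13.0000] v=[4.0000 -6.0000 2.0000]
Step 5: x=[1.0000 11.0000 10.0000] v=[-10.0000 12.0000 -6.0000]
Max displacement = 3.0000

Answer: 3.0000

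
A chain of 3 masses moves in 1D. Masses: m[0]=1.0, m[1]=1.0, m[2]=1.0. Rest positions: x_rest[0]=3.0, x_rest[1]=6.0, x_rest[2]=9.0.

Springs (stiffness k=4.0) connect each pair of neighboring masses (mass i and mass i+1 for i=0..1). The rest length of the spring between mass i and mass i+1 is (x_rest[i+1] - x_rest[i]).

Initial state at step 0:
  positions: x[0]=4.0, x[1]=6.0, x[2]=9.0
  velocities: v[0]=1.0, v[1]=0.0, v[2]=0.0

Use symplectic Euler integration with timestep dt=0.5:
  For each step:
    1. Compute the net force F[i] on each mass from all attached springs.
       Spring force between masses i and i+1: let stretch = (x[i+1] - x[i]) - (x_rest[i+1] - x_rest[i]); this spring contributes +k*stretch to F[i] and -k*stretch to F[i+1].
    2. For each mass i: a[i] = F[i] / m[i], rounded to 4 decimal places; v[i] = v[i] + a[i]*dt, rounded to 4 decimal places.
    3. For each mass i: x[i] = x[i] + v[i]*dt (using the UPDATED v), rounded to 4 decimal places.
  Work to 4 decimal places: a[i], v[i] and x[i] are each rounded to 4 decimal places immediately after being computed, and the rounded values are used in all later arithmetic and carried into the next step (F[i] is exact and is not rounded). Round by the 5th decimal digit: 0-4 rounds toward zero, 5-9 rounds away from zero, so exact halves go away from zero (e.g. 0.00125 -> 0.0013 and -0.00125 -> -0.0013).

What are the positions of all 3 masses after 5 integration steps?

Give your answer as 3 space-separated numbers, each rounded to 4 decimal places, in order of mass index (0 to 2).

Step 0: x=[4.0000 6.0000 9.0000] v=[1.0000 0.0000 0.0000]
Step 1: x=[3.5000 7.0000 9.0000] v=[-1.0000 2.0000 0.0000]
Step 2: x=[3.5000 6.5000 10.0000] v=[0.0000 -1.0000 2.0000]
Step 3: x=[3.5000 6.5000 10.5000] v=[0.0000 0.0000 1.0000]
Step 4: x=[3.5000 7.5000 10.0000] v=[0.0000 2.0000 -1.0000]
Step 5: x=[4.5000 7.0000 10.0000] v=[2.0000 -1.0000 0.0000]

Answer: 4.5000 7.0000 10.0000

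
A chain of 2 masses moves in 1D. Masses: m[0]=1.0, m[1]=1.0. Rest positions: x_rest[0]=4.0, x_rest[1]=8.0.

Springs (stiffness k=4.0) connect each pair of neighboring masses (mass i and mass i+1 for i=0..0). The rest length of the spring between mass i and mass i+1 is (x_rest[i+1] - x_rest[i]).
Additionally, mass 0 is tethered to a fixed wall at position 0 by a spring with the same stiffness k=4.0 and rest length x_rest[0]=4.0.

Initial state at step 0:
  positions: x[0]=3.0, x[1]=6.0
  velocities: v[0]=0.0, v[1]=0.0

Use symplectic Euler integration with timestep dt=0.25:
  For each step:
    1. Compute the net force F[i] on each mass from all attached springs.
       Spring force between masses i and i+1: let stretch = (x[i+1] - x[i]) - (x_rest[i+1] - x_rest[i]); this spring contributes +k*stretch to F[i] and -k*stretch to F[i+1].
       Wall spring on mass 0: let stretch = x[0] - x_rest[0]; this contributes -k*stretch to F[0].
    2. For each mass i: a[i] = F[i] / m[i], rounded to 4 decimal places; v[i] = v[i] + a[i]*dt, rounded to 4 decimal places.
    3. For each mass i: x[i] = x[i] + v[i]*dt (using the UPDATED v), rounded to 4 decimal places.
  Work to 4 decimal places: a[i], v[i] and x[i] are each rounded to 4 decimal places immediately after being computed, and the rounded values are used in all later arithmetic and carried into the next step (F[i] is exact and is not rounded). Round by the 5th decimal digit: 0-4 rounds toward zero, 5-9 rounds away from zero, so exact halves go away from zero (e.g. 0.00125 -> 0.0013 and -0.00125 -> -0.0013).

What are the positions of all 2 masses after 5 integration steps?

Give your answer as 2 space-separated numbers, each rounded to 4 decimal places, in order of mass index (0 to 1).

Step 0: x=[3.0000 6.0000] v=[0.0000 0.0000]
Step 1: x=[3.0000 6.2500] v=[0.0000 1.0000]
Step 2: x=[3.0625 6.6875] v=[0.2500 1.7500]
Step 3: x=[3.2656 7.2188] v=[0.8125 2.1250]
Step 4: x=[3.6406 7.7618] v=[1.5001 2.1718]
Step 5: x=[4.1358 8.2745] v=[1.9807 2.0506]

Answer: 4.1358 8.2745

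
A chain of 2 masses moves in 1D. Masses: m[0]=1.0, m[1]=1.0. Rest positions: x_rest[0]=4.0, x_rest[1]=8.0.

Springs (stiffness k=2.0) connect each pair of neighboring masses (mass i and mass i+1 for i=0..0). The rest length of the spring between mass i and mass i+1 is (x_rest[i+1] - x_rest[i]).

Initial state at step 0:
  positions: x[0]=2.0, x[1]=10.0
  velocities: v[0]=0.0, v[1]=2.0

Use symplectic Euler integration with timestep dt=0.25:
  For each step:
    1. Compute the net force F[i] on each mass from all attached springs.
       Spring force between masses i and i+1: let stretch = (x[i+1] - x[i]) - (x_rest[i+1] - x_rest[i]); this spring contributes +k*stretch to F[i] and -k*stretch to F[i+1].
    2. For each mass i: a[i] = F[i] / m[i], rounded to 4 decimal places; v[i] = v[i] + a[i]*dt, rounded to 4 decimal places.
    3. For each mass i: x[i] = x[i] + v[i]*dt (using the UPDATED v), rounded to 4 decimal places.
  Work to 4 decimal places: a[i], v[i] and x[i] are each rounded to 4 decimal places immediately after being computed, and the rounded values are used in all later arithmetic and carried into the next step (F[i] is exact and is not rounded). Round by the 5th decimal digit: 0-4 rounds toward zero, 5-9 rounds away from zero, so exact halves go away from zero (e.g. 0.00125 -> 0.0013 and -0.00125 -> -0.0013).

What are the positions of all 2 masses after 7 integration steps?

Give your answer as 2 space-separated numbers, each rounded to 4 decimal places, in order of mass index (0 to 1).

Answer: 7.5954 7.9048

Derivation:
Step 0: x=[2.0000 10.0000] v=[0.0000 2.0000]
Step 1: x=[2.5000 10.0000] v=[2.0000 0.0000]
Step 2: x=[3.4375 9.5625] v=[3.7500 -1.7500]
Step 3: x=[4.6406 8.8594] v=[4.8125 -2.8125]
Step 4: x=[5.8711 8.1289] v=[4.9219 -2.9219]
Step 5: x=[6.8838 7.6162] v=[4.0508 -2.0508]
Step 6: x=[7.4881 7.5120] v=[2.4170 -0.4170]
Step 7: x=[7.5954 7.9048] v=[0.4290 1.5711]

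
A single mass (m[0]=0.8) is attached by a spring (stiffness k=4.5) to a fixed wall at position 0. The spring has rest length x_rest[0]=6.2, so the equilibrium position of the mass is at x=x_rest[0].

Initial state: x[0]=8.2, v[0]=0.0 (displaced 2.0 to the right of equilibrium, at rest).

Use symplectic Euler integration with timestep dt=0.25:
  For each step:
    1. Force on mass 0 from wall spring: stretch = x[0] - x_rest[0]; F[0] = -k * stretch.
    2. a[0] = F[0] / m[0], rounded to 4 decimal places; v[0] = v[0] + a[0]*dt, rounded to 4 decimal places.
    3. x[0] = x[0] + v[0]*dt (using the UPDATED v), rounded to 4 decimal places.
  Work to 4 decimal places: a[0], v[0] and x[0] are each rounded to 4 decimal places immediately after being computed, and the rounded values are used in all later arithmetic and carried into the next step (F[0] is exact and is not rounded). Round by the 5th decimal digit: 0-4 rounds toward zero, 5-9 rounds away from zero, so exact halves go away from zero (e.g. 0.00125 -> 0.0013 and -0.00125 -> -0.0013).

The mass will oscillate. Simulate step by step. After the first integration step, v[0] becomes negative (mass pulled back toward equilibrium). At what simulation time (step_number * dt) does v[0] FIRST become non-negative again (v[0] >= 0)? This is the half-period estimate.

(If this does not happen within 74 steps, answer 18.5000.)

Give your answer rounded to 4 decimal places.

Step 0: x=[8.2000] v=[0.0000]
Step 1: x=[7.4969] v=[-2.8125]
Step 2: x=[6.3378] v=[-4.6363]
Step 3: x=[5.1303] v=[-4.8301]
Step 4: x=[4.2989] v=[-3.3258]
Step 5: x=[4.1358] v=[-0.6524]
Step 6: x=[4.6984] v=[2.2504]
First v>=0 after going negative at step 6, time=1.5000

Answer: 1.5000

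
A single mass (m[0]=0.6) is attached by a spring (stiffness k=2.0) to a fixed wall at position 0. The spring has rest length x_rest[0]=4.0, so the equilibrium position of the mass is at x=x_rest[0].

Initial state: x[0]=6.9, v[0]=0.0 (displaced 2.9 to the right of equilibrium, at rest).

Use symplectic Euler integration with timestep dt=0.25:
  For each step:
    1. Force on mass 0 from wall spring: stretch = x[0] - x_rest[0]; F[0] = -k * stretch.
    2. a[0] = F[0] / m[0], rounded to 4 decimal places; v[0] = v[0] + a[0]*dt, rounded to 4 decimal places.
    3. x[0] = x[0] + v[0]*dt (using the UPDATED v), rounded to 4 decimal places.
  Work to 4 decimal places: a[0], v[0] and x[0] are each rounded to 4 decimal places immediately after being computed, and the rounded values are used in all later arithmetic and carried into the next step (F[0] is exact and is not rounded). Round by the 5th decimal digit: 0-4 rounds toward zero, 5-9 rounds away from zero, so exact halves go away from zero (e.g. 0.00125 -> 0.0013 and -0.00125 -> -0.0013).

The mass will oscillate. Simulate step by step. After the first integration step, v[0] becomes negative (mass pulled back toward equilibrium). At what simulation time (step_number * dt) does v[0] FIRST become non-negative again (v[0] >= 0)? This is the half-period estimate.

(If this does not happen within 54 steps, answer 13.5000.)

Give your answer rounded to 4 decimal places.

Step 0: x=[6.9000] v=[0.0000]
Step 1: x=[6.2958] v=[-2.4167]
Step 2: x=[5.2133] v=[-4.3299]
Step 3: x=[3.8781] v=[-5.3410]
Step 4: x=[2.5683] v=[-5.2394]
Step 5: x=[1.5567] v=[-4.0463]
Step 6: x=[1.0542] v=[-2.0102]
Step 7: x=[1.1654] v=[0.4446]
First v>=0 after going negative at step 7, time=1.7500

Answer: 1.7500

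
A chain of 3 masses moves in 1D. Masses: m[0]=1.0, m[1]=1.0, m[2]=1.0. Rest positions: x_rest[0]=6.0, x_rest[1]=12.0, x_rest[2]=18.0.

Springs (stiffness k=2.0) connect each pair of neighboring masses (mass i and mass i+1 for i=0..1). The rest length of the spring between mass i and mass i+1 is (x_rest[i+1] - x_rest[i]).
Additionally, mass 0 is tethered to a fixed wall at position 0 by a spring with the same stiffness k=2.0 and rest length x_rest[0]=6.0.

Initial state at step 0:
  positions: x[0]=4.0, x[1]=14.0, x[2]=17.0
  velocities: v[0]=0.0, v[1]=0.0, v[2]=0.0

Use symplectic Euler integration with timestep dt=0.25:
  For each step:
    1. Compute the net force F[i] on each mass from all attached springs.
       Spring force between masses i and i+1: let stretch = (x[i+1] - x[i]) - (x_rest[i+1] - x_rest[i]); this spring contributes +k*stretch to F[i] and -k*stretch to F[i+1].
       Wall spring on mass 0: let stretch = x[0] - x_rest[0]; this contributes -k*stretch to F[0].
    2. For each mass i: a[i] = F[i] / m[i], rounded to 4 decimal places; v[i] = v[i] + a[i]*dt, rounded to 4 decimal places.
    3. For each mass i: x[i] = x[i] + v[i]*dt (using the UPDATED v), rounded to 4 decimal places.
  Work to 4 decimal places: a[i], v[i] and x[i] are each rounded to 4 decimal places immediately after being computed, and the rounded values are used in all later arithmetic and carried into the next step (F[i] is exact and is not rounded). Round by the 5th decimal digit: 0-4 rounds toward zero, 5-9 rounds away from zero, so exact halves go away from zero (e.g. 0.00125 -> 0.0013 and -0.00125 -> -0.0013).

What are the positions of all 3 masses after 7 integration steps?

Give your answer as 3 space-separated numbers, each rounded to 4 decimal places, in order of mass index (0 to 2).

Step 0: x=[4.0000 14.0000 17.0000] v=[0.0000 0.0000 0.0000]
Step 1: x=[4.7500 13.1250 17.3750] v=[3.0000 -3.5000 1.5000]
Step 2: x=[5.9531 11.7344 17.9688] v=[4.8125 -5.5625 2.3750]
Step 3: x=[7.1348 10.4004 18.5333] v=[4.7266 -5.3360 2.2578]
Step 4: x=[7.8328 9.6748 18.8312] v=[2.7920 -2.9024 1.1914]
Step 5: x=[7.7820 9.8635 18.7345] v=[-0.2034 0.7548 -0.3868]
Step 6: x=[7.0186 10.9009 18.2789] v=[-3.0537 4.1496 -1.8223]
Step 7: x=[5.8631 12.3753 17.6511] v=[-4.6219 5.8975 -2.5113]

Answer: 5.8631 12.3753 17.6511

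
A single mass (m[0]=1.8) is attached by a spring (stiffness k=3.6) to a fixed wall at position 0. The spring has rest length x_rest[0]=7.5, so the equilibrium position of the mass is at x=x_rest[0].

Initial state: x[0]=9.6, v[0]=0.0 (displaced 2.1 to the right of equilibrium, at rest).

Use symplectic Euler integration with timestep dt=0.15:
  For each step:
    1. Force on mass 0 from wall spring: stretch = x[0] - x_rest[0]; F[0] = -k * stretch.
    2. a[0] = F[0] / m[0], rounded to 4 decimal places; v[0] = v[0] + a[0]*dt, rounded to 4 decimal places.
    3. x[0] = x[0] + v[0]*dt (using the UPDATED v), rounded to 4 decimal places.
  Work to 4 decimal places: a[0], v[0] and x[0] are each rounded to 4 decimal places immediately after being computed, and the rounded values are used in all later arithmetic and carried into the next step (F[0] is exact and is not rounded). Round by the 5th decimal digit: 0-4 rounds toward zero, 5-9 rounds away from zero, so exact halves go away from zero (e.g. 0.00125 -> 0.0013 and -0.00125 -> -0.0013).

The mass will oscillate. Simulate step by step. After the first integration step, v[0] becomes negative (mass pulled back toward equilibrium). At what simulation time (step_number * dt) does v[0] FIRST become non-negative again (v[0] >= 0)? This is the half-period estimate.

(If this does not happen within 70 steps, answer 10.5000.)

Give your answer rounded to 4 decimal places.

Step 0: x=[9.6000] v=[0.0000]
Step 1: x=[9.5055] v=[-0.6300]
Step 2: x=[9.3207] v=[-1.2317]
Step 3: x=[9.0540] v=[-1.7779]
Step 4: x=[8.7174] v=[-2.2441]
Step 5: x=[8.3260] v=[-2.6093]
Step 6: x=[7.8974] v=[-2.8571]
Step 7: x=[7.4510] v=[-2.9763]
Step 8: x=[7.0068] v=[-2.9616]
Step 9: x=[6.5848] v=[-2.8136]
Step 10: x=[6.2040] v=[-2.5390]
Step 11: x=[5.8815] v=[-2.1502]
Step 12: x=[5.6318] v=[-1.6647]
Step 13: x=[5.4662] v=[-1.1042]
Step 14: x=[5.3921] v=[-0.4941]
Step 15: x=[5.4128] v=[0.1383]
First v>=0 after going negative at step 15, time=2.2500

Answer: 2.2500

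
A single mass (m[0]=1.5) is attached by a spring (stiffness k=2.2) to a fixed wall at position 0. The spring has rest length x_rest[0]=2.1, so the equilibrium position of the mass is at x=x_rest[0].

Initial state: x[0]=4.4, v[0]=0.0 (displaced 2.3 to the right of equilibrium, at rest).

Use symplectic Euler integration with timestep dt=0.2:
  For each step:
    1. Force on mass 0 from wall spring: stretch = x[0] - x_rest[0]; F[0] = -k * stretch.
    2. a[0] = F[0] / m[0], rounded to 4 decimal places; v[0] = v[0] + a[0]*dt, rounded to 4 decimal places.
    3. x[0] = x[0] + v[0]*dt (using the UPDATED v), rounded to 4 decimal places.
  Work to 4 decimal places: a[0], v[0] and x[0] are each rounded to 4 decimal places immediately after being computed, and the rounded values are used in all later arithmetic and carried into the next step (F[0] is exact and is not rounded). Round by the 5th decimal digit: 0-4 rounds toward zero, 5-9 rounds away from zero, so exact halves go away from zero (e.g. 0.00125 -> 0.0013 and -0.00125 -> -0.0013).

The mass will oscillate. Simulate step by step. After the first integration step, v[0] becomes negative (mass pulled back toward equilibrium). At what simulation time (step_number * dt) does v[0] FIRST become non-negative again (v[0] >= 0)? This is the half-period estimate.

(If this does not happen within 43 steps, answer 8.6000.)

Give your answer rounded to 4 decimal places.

Step 0: x=[4.4000] v=[0.0000]
Step 1: x=[4.2651] v=[-0.6747]
Step 2: x=[4.0031] v=[-1.3098]
Step 3: x=[3.6295] v=[-1.8680]
Step 4: x=[3.1662] v=[-2.3167]
Step 5: x=[2.6403] v=[-2.6295]
Step 6: x=[2.0827] v=[-2.7880]
Step 7: x=[1.5261] v=[-2.7829]
Step 8: x=[1.0032] v=[-2.6146]
Step 9: x=[0.5446] v=[-2.2929]
Step 10: x=[0.1773] v=[-1.8366]
Step 11: x=[-0.0772] v=[-1.2726]
Step 12: x=[-0.2040] v=[-0.6340]
Step 13: x=[-0.1956] v=[0.0418]
First v>=0 after going negative at step 13, time=2.6000

Answer: 2.6000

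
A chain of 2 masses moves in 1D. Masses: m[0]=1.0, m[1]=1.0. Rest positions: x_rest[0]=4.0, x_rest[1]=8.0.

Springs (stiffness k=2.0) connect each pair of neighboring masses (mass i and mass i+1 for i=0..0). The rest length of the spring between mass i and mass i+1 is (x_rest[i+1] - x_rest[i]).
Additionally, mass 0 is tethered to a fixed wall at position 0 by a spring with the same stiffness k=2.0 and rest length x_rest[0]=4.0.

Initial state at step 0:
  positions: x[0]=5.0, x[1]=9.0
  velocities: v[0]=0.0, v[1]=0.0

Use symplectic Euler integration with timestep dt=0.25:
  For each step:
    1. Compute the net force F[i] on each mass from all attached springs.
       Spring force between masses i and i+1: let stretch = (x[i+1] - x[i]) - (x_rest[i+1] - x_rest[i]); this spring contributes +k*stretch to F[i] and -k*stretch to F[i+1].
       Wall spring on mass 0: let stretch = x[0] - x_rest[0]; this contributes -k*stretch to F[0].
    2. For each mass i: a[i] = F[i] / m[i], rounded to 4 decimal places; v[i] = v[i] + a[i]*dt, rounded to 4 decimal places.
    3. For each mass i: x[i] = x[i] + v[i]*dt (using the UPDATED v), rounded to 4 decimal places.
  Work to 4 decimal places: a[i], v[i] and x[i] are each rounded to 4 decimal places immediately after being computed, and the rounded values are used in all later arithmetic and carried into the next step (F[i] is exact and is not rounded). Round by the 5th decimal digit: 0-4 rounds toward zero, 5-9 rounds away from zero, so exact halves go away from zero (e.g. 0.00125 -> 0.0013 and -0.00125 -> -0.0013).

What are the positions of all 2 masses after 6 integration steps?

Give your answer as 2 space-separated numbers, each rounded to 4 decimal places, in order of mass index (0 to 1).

Answer: 3.8740 8.3173

Derivation:
Step 0: x=[5.0000 9.0000] v=[0.0000 0.0000]
Step 1: x=[4.8750 9.0000] v=[-0.5000 0.0000]
Step 2: x=[4.6563 8.9844] v=[-0.8750 -0.0625]
Step 3: x=[4.3965 8.9278] v=[-1.0391 -0.2266]
Step 4: x=[4.1536 8.8047] v=[-0.9717 -0.4923]
Step 5: x=[3.9729 8.6002] v=[-0.7230 -0.8179]
Step 6: x=[3.8740 8.3173] v=[-0.3958 -1.1316]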